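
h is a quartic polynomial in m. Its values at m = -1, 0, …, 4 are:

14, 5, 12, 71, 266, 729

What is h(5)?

Write h(m) = am^4 + bm³ + cm² + dm + e; the 6 given values yield a linear system in the 5 coefficients.
Solving, h(m) = 2m^4 + 2m³ + 6m² - 3m + 5.
Then h(5) = 1640.

1640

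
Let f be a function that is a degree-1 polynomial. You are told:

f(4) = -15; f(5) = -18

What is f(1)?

Write f(m) = am + b; the 2 given values yield a linear system in the 2 coefficients.
Solving, f(m) = -3m - 3.
Then f(1) = -6.

-6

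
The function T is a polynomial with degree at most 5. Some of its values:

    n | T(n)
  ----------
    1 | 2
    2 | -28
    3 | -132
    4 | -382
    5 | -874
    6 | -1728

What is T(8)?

-5122

Write T(n) = an^5 + bn^4 + cn³ + dn² + en + p; the 6 given values yield a linear system in the 6 coefficients.
Solving, the leading coefficient vanishes, and T(n) = -n^4 - 2n³ - n + 6.
Then T(8) = -5122.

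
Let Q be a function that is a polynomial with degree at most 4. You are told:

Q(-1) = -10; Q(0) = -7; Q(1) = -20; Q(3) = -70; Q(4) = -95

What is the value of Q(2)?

-43

Write Q(x) = ax^4 + bx³ + cx² + dx + e; the 5 given values yield a linear system in the 5 coefficients.
Solving, the leading coefficient vanishes, and Q(x) = x³ - 8x² - 6x - 7.
Then Q(2) = -43.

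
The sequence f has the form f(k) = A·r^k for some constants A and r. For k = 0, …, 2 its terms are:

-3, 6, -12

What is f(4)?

-48

Consecutive ratio: 6/(-3) = -2, and -12/6 = -2, so r = -2.
Then A·(-2)^0 = -3 gives A = -3, and f(k) = -3·(-2)^k.
f(4) = -3·(-2)^4 = -48.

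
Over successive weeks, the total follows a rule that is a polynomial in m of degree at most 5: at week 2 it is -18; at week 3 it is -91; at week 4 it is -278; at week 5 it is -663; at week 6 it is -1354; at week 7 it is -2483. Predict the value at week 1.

Write the value at m as g(m).
Write g(m) = am^5 + bm^4 + cm³ + dm² + em + p; the 6 given values yield a linear system in the 6 coefficients.
Solving, the leading coefficient vanishes, and g(m) = -m^4 - 2m² + 2m + 2.
Then g(1) = 1.

1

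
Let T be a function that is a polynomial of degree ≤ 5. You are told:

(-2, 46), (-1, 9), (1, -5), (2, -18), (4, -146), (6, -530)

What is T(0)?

-2

Write T(m) = am^5 + bm^4 + cm³ + dm² + em + p; the 6 given values yield a linear system in the 6 coefficients.
Solving, the top 2 coefficients vanish, and T(m) = -3m³ + 4m² - 4m - 2.
The constant term is T(0) = -2.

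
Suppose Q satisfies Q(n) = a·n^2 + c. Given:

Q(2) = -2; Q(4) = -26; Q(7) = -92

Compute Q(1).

From Q(2) = -2 and Q(4) = -26: 4a + c = -2 and 16a + c = -26.
Subtracting: 12a = -24, so a = -2; then c = -2 − (-2)·4 = 6.
So Q(n) = -2n² + 6, and Q(1) = 4.

4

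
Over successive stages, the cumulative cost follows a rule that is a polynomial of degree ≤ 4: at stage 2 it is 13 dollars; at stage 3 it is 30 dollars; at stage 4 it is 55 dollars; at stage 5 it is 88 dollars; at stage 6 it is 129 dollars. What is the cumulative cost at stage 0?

3

Write the value at t as s(t).
Write s(t) = at^4 + bt³ + ct² + dt + e; the 5 given values yield a linear system in the 5 coefficients.
Solving, the top 2 coefficients vanish, and s(t) = 4t² - 3t + 3.
Then s(0) = 3.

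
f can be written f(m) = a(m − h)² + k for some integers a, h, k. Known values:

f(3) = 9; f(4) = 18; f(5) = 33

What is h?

2

First differences 9, 15; second difference 6 = 2a, so a = 3.
Expanding, the m-coefficient is −2ah = -6h; matching it to the data gives h = 2, and then k = 6.
So f(m) = 3(m − 2)² + 6.
Hence h = 2.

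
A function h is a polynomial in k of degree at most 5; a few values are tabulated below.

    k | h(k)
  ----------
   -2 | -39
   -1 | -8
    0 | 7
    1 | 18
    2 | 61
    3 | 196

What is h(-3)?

-74

First differences: 31, 15, 11, 43, 135. Second differences: -16, -4, 32, 92. Third differences: 12, 36, 60. Fourth differences: 24, 24.
Level-4 differences are constant, so h has degree 4.
Fitting a degree-4 polynomial gives h(k) = k^4 + 4k³ - 3k² + 9k + 7.
Then h(-3) = -74.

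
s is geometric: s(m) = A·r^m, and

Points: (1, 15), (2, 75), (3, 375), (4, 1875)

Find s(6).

46875

Consecutive ratio: 75/15 = 5, and 375/75 = 5, so r = 5.
Then A·5^1 = 15 gives A = 3, and s(m) = 3·5^m.
s(6) = 3·5^6 = 46875.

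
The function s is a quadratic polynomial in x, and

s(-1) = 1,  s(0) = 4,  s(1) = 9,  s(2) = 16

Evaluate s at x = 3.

25

First differences: 3, 5, 7. Second differences: 2, 2.
Level-2 differences are constant, so s has degree 2.
Extending the table by one column gives the next first difference 9, so s(3) = 16 + 9 = 25.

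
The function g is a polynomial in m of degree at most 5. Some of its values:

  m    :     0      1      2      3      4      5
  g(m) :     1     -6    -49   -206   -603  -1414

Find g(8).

-8791

First differences: -7, -43, -157, -397, -811. Second differences: -36, -114, -240, -414. Third differences: -78, -126, -174. Fourth differences: -48, -48.
Level-4 differences are constant, so g has degree 4.
Fitting a degree-4 polynomial gives g(m) = -2m^4 - m³ - m² - 3m + 1.
Then g(8) = -8791.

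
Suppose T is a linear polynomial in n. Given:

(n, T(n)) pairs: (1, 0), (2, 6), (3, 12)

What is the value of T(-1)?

-12

Write T(n) = an + b; the 3 given values yield a linear system in the 2 coefficients.
Solving, T(n) = 6n - 6.
Then T(-1) = -12.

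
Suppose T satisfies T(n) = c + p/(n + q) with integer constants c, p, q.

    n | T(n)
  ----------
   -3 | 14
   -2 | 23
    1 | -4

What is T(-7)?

8

(T(n) − c)(n + q) = p for each data point; the three points give a linear system in c and q, then p follows.
Solving: c = 5, q = 1, p = -18, so T(n) = 5 − 18/(n + 1).
Then T(-7) = 5 − 18/(-6) = 8.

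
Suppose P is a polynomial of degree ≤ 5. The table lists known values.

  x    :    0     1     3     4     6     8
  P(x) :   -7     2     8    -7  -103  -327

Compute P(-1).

-12

Write P(x) = ax^5 + bx^4 + cx³ + dx² + ex + p; the 6 given values yield a linear system in the 6 coefficients.
Solving, the top 2 coefficients vanish, and P(x) = -x³ + 2x² + 8x - 7.
Then P(-1) = -12.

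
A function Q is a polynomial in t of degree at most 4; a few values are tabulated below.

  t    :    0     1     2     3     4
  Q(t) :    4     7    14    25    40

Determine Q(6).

Write Q(t) = at^4 + bt³ + ct² + dt + e; the 5 given values yield a linear system in the 5 coefficients.
Solving, the top 2 coefficients vanish, and Q(t) = 2t² + t + 4.
Then Q(6) = 82.

82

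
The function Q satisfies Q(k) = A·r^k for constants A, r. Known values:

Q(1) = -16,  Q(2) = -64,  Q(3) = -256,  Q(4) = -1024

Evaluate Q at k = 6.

-16384

Consecutive ratio: -64/(-16) = 4, and -256/(-64) = 4, so r = 4.
Then A·4^1 = -16 gives A = -4, and Q(k) = -4·4^k.
Q(6) = -4·4^6 = -16384.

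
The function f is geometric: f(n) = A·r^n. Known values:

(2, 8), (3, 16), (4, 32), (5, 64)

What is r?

Consecutive ratio: 16/8 = 2, and 32/16 = 2, so r = 2.
Then A·2^2 = 8 gives A = 2, and f(n) = 2·2^n.

2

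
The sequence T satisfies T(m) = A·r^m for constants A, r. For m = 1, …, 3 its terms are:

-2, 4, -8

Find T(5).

Consecutive ratio: 4/(-2) = -2, and -8/4 = -2, so r = -2.
Then A·(-2)^1 = -2 gives A = 1, and T(m) = 1·(-2)^m.
T(5) = 1·(-2)^5 = -32.

-32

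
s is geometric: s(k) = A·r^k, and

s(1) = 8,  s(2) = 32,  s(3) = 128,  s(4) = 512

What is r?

Consecutive ratio: 32/8 = 4, and 128/32 = 4, so r = 4.
Then A·4^1 = 8 gives A = 2, and s(k) = 2·4^k.

4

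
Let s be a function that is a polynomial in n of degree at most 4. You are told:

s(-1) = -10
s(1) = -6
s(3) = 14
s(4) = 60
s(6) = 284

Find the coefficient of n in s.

0

Write s(n) = an^4 + bn³ + cn² + dn + e; the 5 given values yield a linear system in the 5 coefficients.
Solving, the leading coefficient vanishes, and s(n) = 2n³ - 4n² - 4.
The coefficient of n is 0.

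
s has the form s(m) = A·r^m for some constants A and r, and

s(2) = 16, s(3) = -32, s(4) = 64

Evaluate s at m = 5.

Consecutive ratio: -32/16 = -2, and 64/(-32) = -2, so r = -2.
Then A·(-2)^2 = 16 gives A = 4, and s(m) = 4·(-2)^m.
s(5) = 4·(-2)^5 = -128.

-128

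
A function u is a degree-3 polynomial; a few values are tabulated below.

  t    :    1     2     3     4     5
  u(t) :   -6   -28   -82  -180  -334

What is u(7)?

First differences: -22, -54, -98, -154. Second differences: -32, -44, -56. Third differences: -12, -12.
Level-3 differences are constant, so u has degree 3.
Fitting a degree-3 polynomial gives u(t) = -2t³ - 4t² + 4t - 4.
Then u(7) = -858.

-858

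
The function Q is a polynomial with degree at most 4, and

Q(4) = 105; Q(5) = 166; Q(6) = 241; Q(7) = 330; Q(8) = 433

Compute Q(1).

6

First differences: 61, 75, 89, 103. Second differences: 14, 14, 14.
Level-2 differences are constant, so Q has degree 2.
Fitting a degree-2 polynomial gives Q(k) = 7k² - 2k + 1.
Then Q(1) = 6.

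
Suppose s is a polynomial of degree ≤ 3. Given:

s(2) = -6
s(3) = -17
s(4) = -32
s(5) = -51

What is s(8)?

Write s(n) = an³ + bn² + cn + d; the 4 given values yield a linear system in the 4 coefficients.
Solving, the leading coefficient vanishes, and s(n) = -2n² - n + 4.
Then s(8) = -132.

-132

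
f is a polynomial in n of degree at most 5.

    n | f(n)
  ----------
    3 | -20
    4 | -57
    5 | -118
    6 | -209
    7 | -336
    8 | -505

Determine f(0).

First differences: -37, -61, -91, -127, -169. Second differences: -24, -30, -36, -42. Third differences: -6, -6, -6.
Level-3 differences are constant, so f has degree 3.
Fitting a degree-3 polynomial gives f(n) = -n³ + 7.
Then f(0) = 7.

7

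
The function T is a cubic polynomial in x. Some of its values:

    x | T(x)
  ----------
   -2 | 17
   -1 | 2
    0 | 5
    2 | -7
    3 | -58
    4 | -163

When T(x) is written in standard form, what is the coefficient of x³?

-3

Write T(x) = ax³ + bx² + cx + d; the 6 given values yield a linear system in the 4 coefficients.
Solving, T(x) = -3x³ + 6x + 5.
The coefficient of x³ is -3.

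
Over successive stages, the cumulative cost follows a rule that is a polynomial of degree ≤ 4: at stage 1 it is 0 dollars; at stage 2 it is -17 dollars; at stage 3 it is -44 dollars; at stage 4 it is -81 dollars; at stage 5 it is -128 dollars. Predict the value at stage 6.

Write the value at k as f(k).
Write f(k) = ak^4 + bk³ + ck² + dk + e; the 5 given values yield a linear system in the 5 coefficients.
Solving, the top 2 coefficients vanish, and f(k) = -5k² - 2k + 7.
Then f(6) = -185.

-185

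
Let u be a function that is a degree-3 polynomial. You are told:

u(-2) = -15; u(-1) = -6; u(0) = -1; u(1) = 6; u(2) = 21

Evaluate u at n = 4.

First differences: 9, 5, 7, 15. Second differences: -4, 2, 8. Third differences: 6, 6.
Level-3 differences are constant, so u has degree 3.
Fitting a degree-3 polynomial gives u(n) = n³ + n² + 5n - 1.
Then u(4) = 99.

99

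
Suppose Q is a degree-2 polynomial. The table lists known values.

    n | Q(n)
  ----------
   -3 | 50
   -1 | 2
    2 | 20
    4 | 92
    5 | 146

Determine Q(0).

Write Q(n) = an² + bn + c; the 5 given values yield a linear system in the 3 coefficients.
Solving, Q(n) = 6n² - 4.
Then Q(0) = -4.

-4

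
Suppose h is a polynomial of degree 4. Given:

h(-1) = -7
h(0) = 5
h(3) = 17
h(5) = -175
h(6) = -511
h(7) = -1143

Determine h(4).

-27

Write h(x) = ax^4 + bx³ + cx² + dx + e; the 6 given values yield a linear system in the 5 coefficients.
Solving, h(x) = -x^4 + 4x³ - 3x² + 4x + 5.
Then h(4) = -27.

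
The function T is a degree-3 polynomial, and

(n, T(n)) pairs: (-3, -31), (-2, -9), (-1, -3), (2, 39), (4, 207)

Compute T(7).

909

Write T(n) = an³ + bn² + cn + d; the 5 given values yield a linear system in the 4 coefficients.
Solving, T(n) = 2n³ + 4n² + 4n - 1.
Then T(7) = 909.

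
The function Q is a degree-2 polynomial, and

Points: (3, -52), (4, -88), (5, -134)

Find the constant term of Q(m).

-4

Write Q(m) = am² + bm + c; the 3 given values yield a linear system in the 3 coefficients.
Solving, Q(m) = -5m² - m - 4.
The constant term is Q(0) = -4.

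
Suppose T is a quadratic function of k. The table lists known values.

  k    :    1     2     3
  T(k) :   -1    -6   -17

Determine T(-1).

-9

Write T(k) = ak² + bk + c; the 3 given values yield a linear system in the 3 coefficients.
Solving, T(k) = -3k² + 4k - 2.
Then T(-1) = -9.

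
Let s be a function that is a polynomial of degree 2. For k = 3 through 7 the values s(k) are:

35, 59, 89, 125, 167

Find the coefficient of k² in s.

3

First differences: 24, 30, 36, 42. Second differences: 6, 6, 6.
Level-2 differences are constant, so s has degree 2.
Fitting a degree-2 polynomial gives s(k) = 3k² + 3k - 1.
The coefficient of k² is 3.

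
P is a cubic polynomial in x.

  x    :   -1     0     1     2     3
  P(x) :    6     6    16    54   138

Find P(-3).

First differences: 0, 10, 38, 84. Second differences: 10, 28, 46. Third differences: 18, 18.
Level-3 differences are constant, so P has degree 3.
Fitting a degree-3 polynomial gives P(x) = 3x³ + 5x² + 2x + 6.
Then P(-3) = -36.

-36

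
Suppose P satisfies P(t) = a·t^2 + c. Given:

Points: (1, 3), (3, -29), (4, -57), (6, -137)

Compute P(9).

-317

From P(1) = 3 and P(3) = -29: 1a + c = 3 and 9a + c = -29.
Subtracting: 8a = -32, so a = -4; then c = 3 − (-4)·1 = 7.
So P(t) = -4t² + 7, and P(9) = -317.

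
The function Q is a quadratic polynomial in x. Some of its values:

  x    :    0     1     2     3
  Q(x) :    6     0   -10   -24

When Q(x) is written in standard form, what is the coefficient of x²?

Write Q(x) = ax² + bx + c; the 4 given values yield a linear system in the 3 coefficients.
Solving, Q(x) = -2x² - 4x + 6.
The coefficient of x² is -2.

-2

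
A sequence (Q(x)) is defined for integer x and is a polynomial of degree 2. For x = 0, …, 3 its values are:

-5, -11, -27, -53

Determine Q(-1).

First differences: -6, -16, -26. Second differences: -10, -10.
Level-2 differences are constant, so Q has degree 2.
Fitting a degree-2 polynomial gives Q(x) = -5x² - x - 5.
Then Q(-1) = -9.

-9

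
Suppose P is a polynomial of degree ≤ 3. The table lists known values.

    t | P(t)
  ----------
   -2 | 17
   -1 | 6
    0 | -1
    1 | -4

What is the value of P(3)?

First differences: -11, -7, -3. Second differences: 4, 4.
Level-2 differences are constant, so P has degree 2.
Fitting a degree-2 polynomial gives P(t) = 2t² - 5t - 1.
Then P(3) = 2.

2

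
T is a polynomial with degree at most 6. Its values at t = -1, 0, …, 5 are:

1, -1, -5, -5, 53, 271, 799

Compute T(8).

6463

Write T(t) = at^6 + bt^5 + ct^4 + dt³ + et² + pt + q; the 7 given values yield a linear system in the 7 coefficients.
Solving, the top 2 coefficients vanish, and T(t) = 2t^4 - 3t³ - 3t² - 1.
Then T(8) = 6463.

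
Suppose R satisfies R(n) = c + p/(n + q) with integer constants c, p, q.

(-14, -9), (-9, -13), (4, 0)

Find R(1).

(R(n) − c)(n + q) = p for each data point; the three points give a linear system in c and q, then p follows.
Solving: c = -5, q = 4, p = 40, so R(n) = -5 + 40/(n + 4).
Then R(1) = -5 + 40/5 = 3.

3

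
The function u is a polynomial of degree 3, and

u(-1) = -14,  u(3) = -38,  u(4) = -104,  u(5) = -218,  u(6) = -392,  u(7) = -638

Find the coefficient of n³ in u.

-2

Write u(n) = an³ + bn² + cn + d; the 6 given values yield a linear system in the 4 coefficients.
Solving, u(n) = -2n³ + 8n - 8.
The coefficient of n³ is -2.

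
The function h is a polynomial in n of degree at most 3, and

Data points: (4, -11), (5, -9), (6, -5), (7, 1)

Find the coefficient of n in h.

-7

Write h(n) = an³ + bn² + cn + d; the 4 given values yield a linear system in the 4 coefficients.
Solving, the leading coefficient vanishes, and h(n) = n² - 7n + 1.
The coefficient of n is -7.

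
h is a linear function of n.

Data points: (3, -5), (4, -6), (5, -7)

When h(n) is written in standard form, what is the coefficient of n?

First differences: -1, -1.
Level-1 differences are constant, so h has degree 1.
Fitting a degree-1 polynomial gives h(n) = -n - 2.
The coefficient of n is -1.

-1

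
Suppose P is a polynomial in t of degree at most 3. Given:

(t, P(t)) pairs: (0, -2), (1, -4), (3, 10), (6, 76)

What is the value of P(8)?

Write P(t) = at³ + bt² + ct + d; the 4 given values yield a linear system in the 4 coefficients.
Solving, the leading coefficient vanishes, and P(t) = 3t² - 5t - 2.
Then P(8) = 150.

150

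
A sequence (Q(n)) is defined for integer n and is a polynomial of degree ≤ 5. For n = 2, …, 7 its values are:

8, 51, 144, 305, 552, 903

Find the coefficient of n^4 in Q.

First differences: 43, 93, 161, 247, 351. Second differences: 50, 68, 86, 104. Third differences: 18, 18, 18.
Level-3 differences are constant, so Q has degree 3.
Fitting a degree-3 polynomial gives Q(n) = 3n³ - 2n² - 4n.
The coefficient of n^4 is 0.

0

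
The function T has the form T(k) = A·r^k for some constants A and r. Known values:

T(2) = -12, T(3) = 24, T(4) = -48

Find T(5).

Consecutive ratio: 24/(-12) = -2, and -48/24 = -2, so r = -2.
Then A·(-2)^2 = -12 gives A = -3, and T(k) = -3·(-2)^k.
T(5) = -3·(-2)^5 = 96.

96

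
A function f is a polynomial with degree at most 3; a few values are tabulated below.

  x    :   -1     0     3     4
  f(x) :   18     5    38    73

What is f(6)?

179

Write f(x) = ax³ + bx² + cx + d; the 4 given values yield a linear system in the 4 coefficients.
Solving, the leading coefficient vanishes, and f(x) = 6x² - 7x + 5.
Then f(6) = 179.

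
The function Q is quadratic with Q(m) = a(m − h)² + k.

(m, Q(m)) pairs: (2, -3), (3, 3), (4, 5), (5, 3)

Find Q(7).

-13

First differences 6, 2, -2; second difference -4 = 2a, so a = -2.
Expanding, the m-coefficient is −2ah = 4h; matching it to the data gives h = 4, and then k = 5.
So Q(m) = -2(m − 4)² + 5.
Q(7) = -2·3² + 5 = -13.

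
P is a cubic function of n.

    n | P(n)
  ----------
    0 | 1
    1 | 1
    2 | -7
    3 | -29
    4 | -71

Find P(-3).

13

Write P(n) = an³ + bn² + cn + d; the 5 given values yield a linear system in the 4 coefficients.
Solving, P(n) = -n³ - n² + 2n + 1.
Then P(-3) = 13.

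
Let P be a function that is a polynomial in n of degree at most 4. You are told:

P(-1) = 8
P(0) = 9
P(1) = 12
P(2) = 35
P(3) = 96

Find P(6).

687

First differences: 1, 3, 23, 61. Second differences: 2, 20, 38. Third differences: 18, 18.
Level-3 differences are constant, so P has degree 3.
Fitting a degree-3 polynomial gives P(n) = 3n³ + n² - n + 9.
Then P(6) = 687.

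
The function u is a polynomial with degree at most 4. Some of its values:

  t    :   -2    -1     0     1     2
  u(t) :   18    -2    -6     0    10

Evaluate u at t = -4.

First differences: -20, -4, 6, 10. Second differences: 16, 10, 4. Third differences: -6, -6.
Level-3 differences are constant, so u has degree 3.
Fitting a degree-3 polynomial gives u(t) = -t³ + 5t² + 2t - 6.
Then u(-4) = 130.

130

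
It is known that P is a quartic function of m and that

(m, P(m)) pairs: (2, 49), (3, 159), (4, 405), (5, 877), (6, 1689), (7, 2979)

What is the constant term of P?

-3

Write P(m) = am^4 + bm³ + cm² + dm + e; the 6 given values yield a linear system in the 5 coefficients.
Solving, P(m) = m^4 + m³ + 4m² + 6m - 3.
The constant term is P(0) = -3.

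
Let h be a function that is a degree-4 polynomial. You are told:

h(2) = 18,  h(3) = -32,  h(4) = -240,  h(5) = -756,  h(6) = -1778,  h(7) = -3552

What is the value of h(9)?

-10580

First differences: -50, -208, -516, -1022, -1774. Second differences: -158, -308, -506, -752. Third differences: -150, -198, -246. Fourth differences: -48, -48.
Level-4 differences are constant, so h has degree 4.
Fitting a degree-4 polynomial gives h(k) = -2k^4 + 3k³ + 4k² + 3k + 4.
Then h(9) = -10580.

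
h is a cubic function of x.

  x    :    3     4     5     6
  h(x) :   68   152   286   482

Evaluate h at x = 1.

2

Write h(x) = ax³ + bx² + cx + d; the 4 given values yield a linear system in the 4 coefficients.
Solving, h(x) = 2x³ + x² + 3x - 4.
Then h(1) = 2.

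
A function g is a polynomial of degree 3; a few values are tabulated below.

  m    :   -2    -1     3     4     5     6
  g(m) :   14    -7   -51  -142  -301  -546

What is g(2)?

-10

Write g(m) = am³ + bm² + cm + d; the 6 given values yield a linear system in the 4 coefficients.
Solving, g(m) = -3m³ + 2m² + 6m - 6.
Then g(2) = -10.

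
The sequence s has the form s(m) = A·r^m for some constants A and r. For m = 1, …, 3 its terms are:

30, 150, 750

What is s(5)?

18750

Consecutive ratio: 150/30 = 5, and 750/150 = 5, so r = 5.
Then A·5^1 = 30 gives A = 6, and s(m) = 6·5^m.
s(5) = 6·5^5 = 18750.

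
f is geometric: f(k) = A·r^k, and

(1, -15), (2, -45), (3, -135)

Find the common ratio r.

3

Consecutive ratio: -45/(-15) = 3, and -135/(-45) = 3, so r = 3.
Then A·3^1 = -15 gives A = -5, and f(k) = -5·3^k.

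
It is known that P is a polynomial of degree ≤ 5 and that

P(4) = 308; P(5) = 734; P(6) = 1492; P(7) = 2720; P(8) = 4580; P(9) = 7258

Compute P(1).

First differences: 426, 758, 1228, 1860, 2678. Second differences: 332, 470, 632, 818. Third differences: 138, 162, 186. Fourth differences: 24, 24.
Level-4 differences are constant, so P has degree 4.
Fitting a degree-4 polynomial gives P(m) = m^4 + m³ - 4m + 4.
Then P(1) = 2.

2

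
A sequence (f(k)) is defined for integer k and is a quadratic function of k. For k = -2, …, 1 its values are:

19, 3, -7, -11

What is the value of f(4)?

Write f(k) = ak² + bk + c; the 4 given values yield a linear system in the 3 coefficients.
Solving, f(k) = 3k² - 7k - 7.
Then f(4) = 13.

13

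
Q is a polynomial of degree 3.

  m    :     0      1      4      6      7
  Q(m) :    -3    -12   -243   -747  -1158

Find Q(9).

Write Q(m) = am³ + bm² + cm + d; the 5 given values yield a linear system in the 4 coefficients.
Solving, Q(m) = -3m³ - 2m² - 4m - 3.
Then Q(9) = -2388.

-2388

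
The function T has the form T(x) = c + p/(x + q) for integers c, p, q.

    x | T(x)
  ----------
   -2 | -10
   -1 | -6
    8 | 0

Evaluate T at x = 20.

1

(T(x) − c)(x + q) = p for each data point; the three points give a linear system in c and q, then p follows.
Solving: c = 2, q = 4, p = -24, so T(x) = 2 − 24/(x + 4).
Then T(20) = 2 − 24/24 = 1.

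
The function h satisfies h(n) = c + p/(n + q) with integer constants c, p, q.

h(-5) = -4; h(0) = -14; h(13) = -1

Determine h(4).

2

(h(n) − c)(n + q) = p for each data point; the three points give a linear system in c and q, then p follows.
Solving: c = -2, q = -1, p = 12, so h(n) = -2 + 12/(n − 1).
Then h(4) = -2 + 12/3 = 2.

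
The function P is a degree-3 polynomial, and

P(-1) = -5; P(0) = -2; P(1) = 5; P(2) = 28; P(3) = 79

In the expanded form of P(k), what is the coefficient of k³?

2

Write P(k) = ak³ + bk² + ck + d; the 5 given values yield a linear system in the 4 coefficients.
Solving, P(k) = 2k³ + 2k² + 3k - 2.
The coefficient of k³ is 2.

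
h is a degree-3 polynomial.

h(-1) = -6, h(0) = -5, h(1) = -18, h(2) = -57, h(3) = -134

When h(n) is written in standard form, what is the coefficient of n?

-4

First differences: 1, -13, -39, -77. Second differences: -14, -26, -38. Third differences: -12, -12.
Level-3 differences are constant, so h has degree 3.
Fitting a degree-3 polynomial gives h(n) = -2n³ - 7n² - 4n - 5.
The coefficient of n is -4.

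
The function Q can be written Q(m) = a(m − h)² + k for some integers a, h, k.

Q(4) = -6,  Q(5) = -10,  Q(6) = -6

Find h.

First differences -4, 4; second difference 8 = 2a, so a = 4.
Expanding, the m-coefficient is −2ah = -8h; matching it to the data gives h = 5, and then k = -10.
So Q(m) = 4(m − 5)² − 10.
Hence h = 5.

5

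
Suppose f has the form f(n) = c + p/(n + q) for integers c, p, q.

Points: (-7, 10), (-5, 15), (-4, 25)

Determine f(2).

1

(f(n) − c)(n + q) = p for each data point; the three points give a linear system in c and q, then p follows.
Solving: c = 5, q = 3, p = -20, so f(n) = 5 − 20/(n + 3).
Then f(2) = 5 − 20/5 = 1.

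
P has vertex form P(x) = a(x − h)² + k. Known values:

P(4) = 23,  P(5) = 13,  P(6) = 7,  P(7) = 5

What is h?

First differences -10, -6, -2; second difference 4 = 2a, so a = 2.
Expanding, the x-coefficient is −2ah = -4h; matching it to the data gives h = 7, and then k = 5.
So P(x) = 2(x − 7)² + 5.
Hence h = 7.

7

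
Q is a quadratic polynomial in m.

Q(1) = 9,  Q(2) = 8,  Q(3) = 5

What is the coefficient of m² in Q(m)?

Write Q(m) = am² + bm + c; the 3 given values yield a linear system in the 3 coefficients.
Solving, Q(m) = -m² + 2m + 8.
The coefficient of m² is -1.

-1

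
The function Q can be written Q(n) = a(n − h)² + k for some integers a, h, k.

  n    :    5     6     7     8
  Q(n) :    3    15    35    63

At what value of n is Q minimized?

First differences 12, 20, 28; second difference 8 = 2a, so a = 4.
Expanding, the n-coefficient is −2ah = -8h; matching it to the data gives h = 4, and then k = -1.
So Q(n) = 4(n − 4)² − 1.
Hence h = 4.

4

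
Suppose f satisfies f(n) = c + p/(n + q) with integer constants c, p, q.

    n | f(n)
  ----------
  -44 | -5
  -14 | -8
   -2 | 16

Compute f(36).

(f(n) − c)(n + q) = p for each data point; the three points give a linear system in c and q, then p follows.
Solving: c = -4, q = 4, p = 40, so f(n) = -4 + 40/(n + 4).
Then f(36) = -4 + 40/40 = -3.

-3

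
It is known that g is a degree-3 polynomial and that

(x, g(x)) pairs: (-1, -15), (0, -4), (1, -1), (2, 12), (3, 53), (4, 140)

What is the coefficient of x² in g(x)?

Write g(x) = ax³ + bx² + cx + d; the 6 given values yield a linear system in the 4 coefficients.
Solving, g(x) = 3x³ - 4x² + 4x - 4.
The coefficient of x² is -4.

-4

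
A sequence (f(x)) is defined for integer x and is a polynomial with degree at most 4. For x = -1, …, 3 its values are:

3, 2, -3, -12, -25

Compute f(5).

-63

Write f(x) = ax^4 + bx³ + cx² + dx + e; the 5 given values yield a linear system in the 5 coefficients.
Solving, the top 2 coefficients vanish, and f(x) = -2x² - 3x + 2.
Then f(5) = -63.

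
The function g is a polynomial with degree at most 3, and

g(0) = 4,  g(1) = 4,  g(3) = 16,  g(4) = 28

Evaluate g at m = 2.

Write g(m) = am³ + bm² + cm + d; the 4 given values yield a linear system in the 4 coefficients.
Solving, the leading coefficient vanishes, and g(m) = 2m² - 2m + 4.
Then g(2) = 8.

8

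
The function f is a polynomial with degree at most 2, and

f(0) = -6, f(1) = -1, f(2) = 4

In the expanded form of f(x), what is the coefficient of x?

5

Write f(x) = ax² + bx + c; the 3 given values yield a linear system in the 3 coefficients.
Solving, the leading coefficient vanishes, and f(x) = 5x - 6.
The coefficient of x is 5.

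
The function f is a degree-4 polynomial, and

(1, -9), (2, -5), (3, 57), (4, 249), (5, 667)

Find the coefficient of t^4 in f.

1

Write f(t) = at^4 + bt³ + ct² + dt + e; the 5 given values yield a linear system in the 5 coefficients.
Solving, f(t) = t^4 + 2t³ - 8t² - t - 3.
The coefficient of t^4 is 1.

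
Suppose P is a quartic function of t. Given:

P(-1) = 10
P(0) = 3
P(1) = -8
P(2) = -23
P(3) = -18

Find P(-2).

Write P(t) = at^4 + bt³ + ct² + dt + e; the 5 given values yield a linear system in the 5 coefficients.
Solving, P(t) = t^4 - 2t³ - 3t² - 7t + 3.
Then P(-2) = 37.

37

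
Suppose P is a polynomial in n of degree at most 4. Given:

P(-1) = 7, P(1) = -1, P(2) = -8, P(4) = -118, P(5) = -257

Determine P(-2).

Write P(n) = an^4 + bn³ + cn² + dn + e; the 5 given values yield a linear system in the 5 coefficients.
Solving, the leading coefficient vanishes, and P(n) = -3n³ + 5n² - n - 2.
Then P(-2) = 44.

44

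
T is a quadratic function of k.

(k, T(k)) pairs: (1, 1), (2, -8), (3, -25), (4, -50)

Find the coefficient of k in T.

3

First differences: -9, -17, -25. Second differences: -8, -8.
Level-2 differences are constant, so T has degree 2.
Fitting a degree-2 polynomial gives T(k) = -4k² + 3k + 2.
The coefficient of k is 3.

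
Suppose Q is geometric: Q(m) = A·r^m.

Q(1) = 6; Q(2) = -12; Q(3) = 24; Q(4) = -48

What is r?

Consecutive ratio: -12/6 = -2, and 24/(-12) = -2, so r = -2.
Then A·(-2)^1 = 6 gives A = -3, and Q(m) = -3·(-2)^m.

-2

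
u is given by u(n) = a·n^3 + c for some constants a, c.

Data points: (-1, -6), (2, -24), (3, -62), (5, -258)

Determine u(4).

-136

From u(-1) = -6 and u(2) = -24: -1a + c = -6 and 8a + c = -24.
Subtracting: 9a = -18, so a = -2; then c = -6 − (-2)·(-1) = -8.
So u(n) = -2n³ − 8, and u(4) = -136.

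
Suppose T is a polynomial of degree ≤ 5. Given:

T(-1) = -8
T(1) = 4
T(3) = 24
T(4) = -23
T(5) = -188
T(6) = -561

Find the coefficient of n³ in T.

Write T(n) = an^5 + bn^4 + cn³ + dn² + en + p; the 6 given values yield a linear system in the 6 coefficients.
Solving, the leading coefficient vanishes, and T(n) = -n^4 + 3n³ + 2n² + 3n - 3.
The coefficient of n³ is 3.

3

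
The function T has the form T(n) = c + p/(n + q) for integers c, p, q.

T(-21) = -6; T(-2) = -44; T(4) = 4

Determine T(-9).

-9

(T(n) − c)(n + q) = p for each data point; the three points give a linear system in c and q, then p follows.
Solving: c = -4, q = 1, p = 40, so T(n) = -4 + 40/(n + 1).
Then T(-9) = -4 + 40/(-8) = -9.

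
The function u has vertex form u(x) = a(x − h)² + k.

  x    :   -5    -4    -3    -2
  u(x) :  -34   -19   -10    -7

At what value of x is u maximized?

-2

First differences 15, 9, 3; second difference -6 = 2a, so a = -3.
Expanding, the x-coefficient is −2ah = 6h; matching it to the data gives h = -2, and then k = -7.
So u(x) = -3(x + 2)² − 7.
Hence h = -2.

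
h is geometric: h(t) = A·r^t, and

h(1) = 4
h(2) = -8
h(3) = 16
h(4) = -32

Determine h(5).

Consecutive ratio: -8/4 = -2, and 16/(-8) = -2, so r = -2.
Then A·(-2)^1 = 4 gives A = -2, and h(t) = -2·(-2)^t.
h(5) = -2·(-2)^5 = 64.

64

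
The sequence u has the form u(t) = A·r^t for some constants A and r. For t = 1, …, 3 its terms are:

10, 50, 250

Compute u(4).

1250

Consecutive ratio: 50/10 = 5, and 250/50 = 5, so r = 5.
Then A·5^1 = 10 gives A = 2, and u(t) = 2·5^t.
u(4) = 2·5^4 = 1250.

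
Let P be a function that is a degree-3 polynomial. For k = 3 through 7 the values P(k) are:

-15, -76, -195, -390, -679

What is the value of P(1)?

5

First differences: -61, -119, -195, -289. Second differences: -58, -76, -94. Third differences: -18, -18.
Level-3 differences are constant, so P has degree 3.
Fitting a degree-3 polynomial gives P(k) = -3k³ + 7k² + k.
Then P(1) = 5.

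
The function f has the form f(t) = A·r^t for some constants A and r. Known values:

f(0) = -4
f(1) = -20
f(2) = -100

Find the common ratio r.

Consecutive ratio: -20/(-4) = 5, and -100/(-20) = 5, so r = 5.
Then A·5^0 = -4 gives A = -4, and f(t) = -4·5^t.

5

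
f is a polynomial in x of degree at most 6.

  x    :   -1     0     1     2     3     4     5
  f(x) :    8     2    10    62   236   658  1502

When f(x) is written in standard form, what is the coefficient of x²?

5

First differences: -6, 8, 52, 174, 422, 844. Second differences: 14, 44, 122, 248, 422. Third differences: 30, 78, 126, 174. Fourth differences: 48, 48, 48.
Level-4 differences are constant, so f has degree 4.
Fitting a degree-4 polynomial gives f(x) = 2x^4 + x³ + 5x² + 2.
The coefficient of x² is 5.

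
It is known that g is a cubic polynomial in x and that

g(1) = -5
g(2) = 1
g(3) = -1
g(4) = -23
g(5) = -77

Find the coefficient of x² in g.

Write g(x) = ax³ + bx² + cx + d; the 5 given values yield a linear system in the 4 coefficients.
Solving, g(x) = -2x³ + 8x² - 4x - 7.
The coefficient of x² is 8.

8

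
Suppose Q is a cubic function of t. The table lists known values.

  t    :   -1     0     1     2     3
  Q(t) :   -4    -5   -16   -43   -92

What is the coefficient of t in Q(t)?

-5

First differences: -1, -11, -27, -49. Second differences: -10, -16, -22. Third differences: -6, -6.
Level-3 differences are constant, so Q has degree 3.
Fitting a degree-3 polynomial gives Q(t) = -t³ - 5t² - 5t - 5.
The coefficient of t is -5.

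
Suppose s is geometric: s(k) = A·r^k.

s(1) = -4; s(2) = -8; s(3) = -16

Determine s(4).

Consecutive ratio: -8/(-4) = 2, and -16/(-8) = 2, so r = 2.
Then A·2^1 = -4 gives A = -2, and s(k) = -2·2^k.
s(4) = -2·2^4 = -32.

-32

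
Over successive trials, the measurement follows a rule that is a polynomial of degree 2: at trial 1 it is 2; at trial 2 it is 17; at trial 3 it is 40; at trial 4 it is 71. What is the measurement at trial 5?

110

Write the value at x as f(x).
Write f(x) = ax² + bx + c; the 4 given values yield a linear system in the 3 coefficients.
Solving, f(x) = 4x² + 3x - 5.
Then f(5) = 110.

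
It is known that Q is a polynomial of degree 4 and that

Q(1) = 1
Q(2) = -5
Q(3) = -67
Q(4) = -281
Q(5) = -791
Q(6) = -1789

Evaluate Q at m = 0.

First differences: -6, -62, -214, -510, -998. Second differences: -56, -152, -296, -488. Third differences: -96, -144, -192. Fourth differences: -48, -48.
Level-4 differences are constant, so Q has degree 4.
Fitting a degree-4 polynomial gives Q(m) = -2m^4 + 4m³ - 2m² + 2m - 1.
Then Q(0) = -1.

-1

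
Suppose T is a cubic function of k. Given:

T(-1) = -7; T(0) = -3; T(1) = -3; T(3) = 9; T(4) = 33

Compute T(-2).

-21

Write T(k) = ak³ + bk² + ck + d; the 5 given values yield a linear system in the 4 coefficients.
Solving, T(k) = k³ - 2k² + k - 3.
Then T(-2) = -21.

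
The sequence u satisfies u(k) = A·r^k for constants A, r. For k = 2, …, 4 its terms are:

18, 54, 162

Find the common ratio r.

Consecutive ratio: 54/18 = 3, and 162/54 = 3, so r = 3.
Then A·3^2 = 18 gives A = 2, and u(k) = 2·3^k.

3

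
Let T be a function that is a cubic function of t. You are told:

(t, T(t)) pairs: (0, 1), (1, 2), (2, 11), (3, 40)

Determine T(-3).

Write T(t) = at³ + bt² + ct + d; the 4 given values yield a linear system in the 4 coefficients.
Solving, T(t) = 2t³ - 2t² + t + 1.
Then T(-3) = -74.

-74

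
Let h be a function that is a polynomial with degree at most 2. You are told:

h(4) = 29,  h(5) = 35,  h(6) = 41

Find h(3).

23

First differences: 6, 6.
Level-1 differences are constant, so h has degree 1.
Fitting a degree-1 polynomial gives h(x) = 6x + 5.
Then h(3) = 23.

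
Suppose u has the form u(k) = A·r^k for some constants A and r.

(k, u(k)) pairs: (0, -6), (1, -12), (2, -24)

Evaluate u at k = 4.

Consecutive ratio: -12/(-6) = 2, and -24/(-12) = 2, so r = 2.
Then A·2^0 = -6 gives A = -6, and u(k) = -6·2^k.
u(4) = -6·2^4 = -96.

-96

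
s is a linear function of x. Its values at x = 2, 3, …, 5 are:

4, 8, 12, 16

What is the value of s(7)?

24

First differences: 4, 4, 4.
Level-1 differences are constant, so s has degree 1.
Fitting a degree-1 polynomial gives s(x) = 4x - 4.
Then s(7) = 24.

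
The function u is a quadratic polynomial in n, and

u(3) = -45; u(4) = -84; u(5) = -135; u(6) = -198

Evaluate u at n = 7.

Write u(n) = an² + bn + c; the 4 given values yield a linear system in the 3 coefficients.
Solving, u(n) = -6n² + 3n.
Then u(7) = -273.

-273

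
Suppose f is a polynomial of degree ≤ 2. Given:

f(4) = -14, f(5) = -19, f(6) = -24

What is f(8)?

First differences: -5, -5.
Level-1 differences are constant, so f has degree 1.
Fitting a degree-1 polynomial gives f(x) = -5x + 6.
Then f(8) = -34.

-34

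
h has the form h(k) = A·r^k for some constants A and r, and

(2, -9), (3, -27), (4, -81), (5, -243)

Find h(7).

-2187

Consecutive ratio: -27/(-9) = 3, and -81/(-27) = 3, so r = 3.
Then A·3^2 = -9 gives A = -1, and h(k) = -1·3^k.
h(7) = -1·3^7 = -2187.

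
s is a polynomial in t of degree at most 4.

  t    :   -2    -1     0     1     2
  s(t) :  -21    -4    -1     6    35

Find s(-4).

-169

First differences: 17, 3, 7, 29. Second differences: -14, 4, 22. Third differences: 18, 18.
Level-3 differences are constant, so s has degree 3.
Fitting a degree-3 polynomial gives s(t) = 3t³ + 2t² + 2t - 1.
Then s(-4) = -169.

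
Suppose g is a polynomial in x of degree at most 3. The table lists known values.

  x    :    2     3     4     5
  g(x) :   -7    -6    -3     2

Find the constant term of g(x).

-3

Write g(x) = ax³ + bx² + cx + d; the 4 given values yield a linear system in the 4 coefficients.
Solving, the leading coefficient vanishes, and g(x) = x² - 4x - 3.
The constant term is g(0) = -3.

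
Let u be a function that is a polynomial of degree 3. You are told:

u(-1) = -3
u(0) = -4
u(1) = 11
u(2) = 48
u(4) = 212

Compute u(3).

Write u(m) = am³ + bm² + cm + d; the 5 given values yield a linear system in the 4 coefficients.
Solving, u(m) = m³ + 8m² + 6m - 4.
Then u(3) = 113.

113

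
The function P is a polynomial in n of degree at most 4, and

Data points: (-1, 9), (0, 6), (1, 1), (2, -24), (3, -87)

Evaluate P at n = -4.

186

Write P(n) = an^4 + bn³ + cn² + dn + e; the 5 given values yield a linear system in the 5 coefficients.
Solving, the leading coefficient vanishes, and P(n) = -3n³ - n² - n + 6.
Then P(-4) = 186.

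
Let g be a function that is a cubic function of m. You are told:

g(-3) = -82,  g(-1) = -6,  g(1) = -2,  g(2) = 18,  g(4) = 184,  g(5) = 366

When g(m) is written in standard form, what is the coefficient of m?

Write g(m) = am³ + bm² + cm + d; the 6 given values yield a linear system in the 4 coefficients.
Solving, g(m) = 3m³ - m - 4.
The coefficient of m is -1.

-1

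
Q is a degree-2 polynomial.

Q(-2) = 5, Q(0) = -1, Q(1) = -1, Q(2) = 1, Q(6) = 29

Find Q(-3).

Write Q(t) = at² + bt + c; the 5 given values yield a linear system in the 3 coefficients.
Solving, Q(t) = t² - t - 1.
Then Q(-3) = 11.

11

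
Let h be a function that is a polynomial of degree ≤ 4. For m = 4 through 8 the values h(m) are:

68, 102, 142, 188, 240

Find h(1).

First differences: 34, 40, 46, 52. Second differences: 6, 6, 6.
Level-2 differences are constant, so h has degree 2.
Fitting a degree-2 polynomial gives h(m) = 3m² + 7m - 8.
Then h(1) = 2.

2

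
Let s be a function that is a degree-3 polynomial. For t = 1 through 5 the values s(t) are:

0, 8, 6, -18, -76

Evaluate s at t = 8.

-574

First differences: 8, -2, -24, -58. Second differences: -10, -22, -34. Third differences: -12, -12.
Level-3 differences are constant, so s has degree 3.
Fitting a degree-3 polynomial gives s(t) = -2t³ + 7t² + t - 6.
Then s(8) = -574.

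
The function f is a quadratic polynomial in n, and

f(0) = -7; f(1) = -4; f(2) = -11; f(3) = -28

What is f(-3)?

-76

First differences: 3, -7, -17. Second differences: -10, -10.
Level-2 differences are constant, so f has degree 2.
Fitting a degree-2 polynomial gives f(n) = -5n² + 8n - 7.
Then f(-3) = -76.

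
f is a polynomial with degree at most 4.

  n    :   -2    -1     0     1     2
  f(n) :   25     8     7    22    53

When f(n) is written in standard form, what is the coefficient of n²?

Write f(n) = an^4 + bn³ + cn² + dn + e; the 5 given values yield a linear system in the 5 coefficients.
Solving, the top 2 coefficients vanish, and f(n) = 8n² + 7n + 7.
The coefficient of n² is 8.

8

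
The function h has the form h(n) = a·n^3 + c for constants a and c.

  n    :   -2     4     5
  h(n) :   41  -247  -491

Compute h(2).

From h(-2) = 41 and h(4) = -247: -8a + c = 41 and 64a + c = -247.
Subtracting: 72a = -288, so a = -4; then c = 41 − (-4)·(-8) = 9.
So h(n) = -4n³ + 9, and h(2) = -23.

-23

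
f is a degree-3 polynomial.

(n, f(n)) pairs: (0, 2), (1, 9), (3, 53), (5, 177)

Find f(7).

Write f(n) = an³ + bn² + cn + d; the 4 given values yield a linear system in the 4 coefficients.
Solving, f(n) = n³ + n² + 5n + 2.
Then f(7) = 429.

429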